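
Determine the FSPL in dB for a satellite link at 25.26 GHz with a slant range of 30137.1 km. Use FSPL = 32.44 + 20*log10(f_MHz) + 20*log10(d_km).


f = 25.26 GHz = 25260.0000 MHz
d = 30137.1 km
FSPL = 32.44 + 20*log10(25260.0000) + 20*log10(30137.1)
FSPL = 32.44 + 88.0487 + 89.5820
FSPL = 210.0707 dB

210.0707 dB


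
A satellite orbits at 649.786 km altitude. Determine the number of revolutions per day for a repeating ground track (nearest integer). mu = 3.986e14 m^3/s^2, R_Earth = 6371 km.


r = 7.020786e+06 m
T = 2*pi*sqrt(r^3/mu) = 5854.5002 s = 97.5750 min
revs/day = 1440 / 97.5750 = 14.7579
Rounded: 15 revolutions per day

15 revolutions per day


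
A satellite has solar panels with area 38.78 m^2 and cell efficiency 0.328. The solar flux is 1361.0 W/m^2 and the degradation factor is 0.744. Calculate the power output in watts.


P = area * eta * S * degradation
P = 38.78 * 0.328 * 1361.0 * 0.744
P = 12879.9065 W

12879.9065 W


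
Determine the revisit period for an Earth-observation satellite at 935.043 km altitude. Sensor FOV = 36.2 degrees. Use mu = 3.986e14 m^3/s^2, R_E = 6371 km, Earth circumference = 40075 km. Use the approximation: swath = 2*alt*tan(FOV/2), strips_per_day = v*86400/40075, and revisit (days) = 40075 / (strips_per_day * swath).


swath = 2*935.043*tan(0.3159046) = 611.2383 km
v = sqrt(mu/r) = 7386.3101 m/s = 7.3863 km/s
strips/day = v*86400/40075 = 7.3863*86400/40075 = 15.9246
coverage/day = strips * swath = 15.9246 * 611.2383 = 9733.7082 km
revisit = 40075 / 9733.7082 = 4.1171 days

4.1171 days


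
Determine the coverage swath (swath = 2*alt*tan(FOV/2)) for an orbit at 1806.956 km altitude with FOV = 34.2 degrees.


FOV = 34.2 deg = 0.5969026 rad
swath = 2 * alt * tan(FOV/2) = 2 * 1806.956 * tan(0.2984513)
swath = 2 * 1806.956 * 0.3076402
swath = 1111.7845 km

1111.7845 km


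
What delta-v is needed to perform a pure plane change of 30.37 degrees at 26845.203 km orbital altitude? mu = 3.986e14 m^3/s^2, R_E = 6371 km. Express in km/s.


r = 33216.2030 km = 3.3216203e+07 m
V = sqrt(mu/r) = 3464.1258 m/s
di = 30.37 deg = 0.5300565 rad
dV = 2*V*sin(di/2) = 2*3464.1258*sin(0.2650282)
dV = 1814.7622 m/s = 1.8148 km/s

1.8148 km/s


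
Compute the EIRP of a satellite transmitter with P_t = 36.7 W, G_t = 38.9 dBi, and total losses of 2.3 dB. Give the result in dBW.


Pt = 36.7 W = 15.6467 dBW
EIRP = Pt_dBW + Gt - losses = 15.6467 + 38.9 - 2.3 = 52.2467 dBW

52.2467 dBW


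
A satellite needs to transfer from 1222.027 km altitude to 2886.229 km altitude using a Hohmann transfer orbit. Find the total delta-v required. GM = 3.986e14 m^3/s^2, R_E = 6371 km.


r1 = 7593.0270 km = 7.593027e+06 m
r2 = 9257.2290 km = 9.257229e+06 m
dv1 = sqrt(mu/r1)*(sqrt(2*r2/(r1+r2)) - 1) = 349.3689 m/s
dv2 = sqrt(mu/r2)*(1 - sqrt(2*r1/(r1+r2))) = 332.4615 m/s
total dv = |dv1| + |dv2| = 349.3689 + 332.4615 = 681.8304 m/s = 0.6818304 km/s

0.6818 km/s


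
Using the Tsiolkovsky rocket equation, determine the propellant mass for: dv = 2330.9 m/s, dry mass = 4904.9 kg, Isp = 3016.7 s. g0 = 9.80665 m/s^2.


ve = Isp * g0 = 3016.7 * 9.80665 = 29583.721055 m/s
mass ratio = exp(dv/ve) = exp(2330.9/29583.721055) = 1.08197703
m_prop = m_dry * (mr - 1) = 4904.9 * (1.08197703 - 1)
m_prop = 402.0891 kg

402.0891 kg


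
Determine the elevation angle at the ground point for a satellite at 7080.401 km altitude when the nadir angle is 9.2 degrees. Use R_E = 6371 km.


r = R_E + alt = 13451.4010 km
Law of sines in the satellite / Earth-center / ground-point triangle:
  sin(nadir)/R_E = sin(90 + el)/r  =>  cos(el) = (r/R_E)*sin(nadir)
cos(el) = (13451.4010 / 6371.0000) * sin(9.2 deg) = 0.3375649
el = arccos(0.3375649) = 70.2714 deg
(Earth-central angle = 90 - nadir - el = 10.5286 deg)

70.2714 degrees


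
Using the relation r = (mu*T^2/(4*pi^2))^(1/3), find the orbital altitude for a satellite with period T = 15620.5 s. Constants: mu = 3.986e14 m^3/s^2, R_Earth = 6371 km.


T = 15620.5 s
r = (mu*T^2/(4*pi^2))^(1/3) = (3.986e14 * 15620.5^2 / (4*pi^2))^(1/3)
r = 1.3505867e+07 m = 13505.8671 km
alt = r - R_E = 13505.8671 - 6371 = 7134.8671 km

7134.8671 km


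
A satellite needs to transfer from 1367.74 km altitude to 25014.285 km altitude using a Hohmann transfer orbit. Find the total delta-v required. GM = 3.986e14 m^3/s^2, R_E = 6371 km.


r1 = 7738.7400 km = 7.73874e+06 m
r2 = 31385.2850 km = 3.1385285e+07 m
dv1 = sqrt(mu/r1)*(sqrt(2*r2/(r1+r2)) - 1) = 1913.6981 m/s
dv2 = sqrt(mu/r2)*(1 - sqrt(2*r1/(r1+r2))) = 1322.2613 m/s
total dv = |dv1| + |dv2| = 1913.6981 + 1322.2613 = 3235.9594 m/s = 3.2360 km/s

3.2360 km/s


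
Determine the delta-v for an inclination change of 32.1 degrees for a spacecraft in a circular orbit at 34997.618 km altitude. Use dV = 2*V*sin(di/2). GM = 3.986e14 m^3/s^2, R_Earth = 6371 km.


r = 41368.6180 km = 4.1368618e+07 m
V = sqrt(mu/r) = 3104.0817 m/s
di = 32.1 deg = 0.5602507 rad
dV = 2*V*sin(di/2) = 2*3104.0817*sin(0.2801253)
dV = 1716.4089 m/s = 1.7164 km/s

1.7164 km/s


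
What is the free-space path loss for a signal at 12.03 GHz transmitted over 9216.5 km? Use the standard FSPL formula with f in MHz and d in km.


f = 12.03 GHz = 12030.0000 MHz
d = 9216.5 km
FSPL = 32.44 + 20*log10(12030.0000) + 20*log10(9216.5)
FSPL = 32.44 + 81.6053 + 79.2913
FSPL = 193.3366 dB

193.3366 dB


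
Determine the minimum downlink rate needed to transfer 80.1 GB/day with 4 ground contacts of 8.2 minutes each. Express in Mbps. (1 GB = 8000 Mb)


total contact time = 4 * 8.2 * 60 = 1968.0000 s
data = 80.1 GB = 640800.0000 Mb
rate = 640800.0000 / 1968.0000 = 325.6098 Mbps

325.6098 Mbps


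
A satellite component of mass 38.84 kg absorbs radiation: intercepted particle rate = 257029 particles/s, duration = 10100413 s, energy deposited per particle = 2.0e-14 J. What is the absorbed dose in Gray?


Total energy deposited = rate * time * E_per
  = 257029 * 10100413 * 2.0e-14 = 0.05192198 J
Dose = E_total / mass = 0.05192198 / 38.84
Dose = 0.001336817 Gy

0.0013 Gy


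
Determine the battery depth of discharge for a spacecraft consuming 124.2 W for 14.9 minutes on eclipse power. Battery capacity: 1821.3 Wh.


E_used = P * t / 60 = 124.2 * 14.9 / 60 = 30.8430 Wh
DOD = E_used / E_total * 100 = 30.8430 / 1821.3 * 100
DOD = 1.6935 %

1.6935 %


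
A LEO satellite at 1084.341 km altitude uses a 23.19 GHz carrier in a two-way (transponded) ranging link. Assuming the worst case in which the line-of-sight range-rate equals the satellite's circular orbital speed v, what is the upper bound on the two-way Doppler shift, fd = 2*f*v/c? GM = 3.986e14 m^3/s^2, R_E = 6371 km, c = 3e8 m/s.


r = 7.455341e+06 m
v = sqrt(mu/r) = 7311.9783 m/s (worst-case radial velocity)
f = 23.19 GHz = 2.319e+10 Hz
fd = 2*f*v/c = 2*2.319e+10*7311.9783/3.0e+08
fd = 1.1304318e+06 Hz

1.1304e+06 Hz


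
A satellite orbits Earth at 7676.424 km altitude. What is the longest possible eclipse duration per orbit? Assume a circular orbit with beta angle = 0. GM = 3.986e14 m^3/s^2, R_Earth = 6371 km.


r = 14047.4240 km
T = 276.1563 min
Eclipse fraction = arcsin(R_E/r)/pi = arcsin(6371.0000/14047.4240)/pi
= arcsin(0.4535351)/pi = 0.1498373
Eclipse duration = 0.1498373 * 276.1563 = 41.3785 min

41.3785 minutes


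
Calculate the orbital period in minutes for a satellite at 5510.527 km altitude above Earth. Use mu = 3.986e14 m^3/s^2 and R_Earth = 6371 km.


r = 11881.5270 km = 1.1881527e+07 m
T = 2*pi*sqrt(r^3/mu) = 2*pi*sqrt(1.6773233e+21 / 3.986e14)
T = 12889.0115 s = 214.8169 min

214.8169 minutes


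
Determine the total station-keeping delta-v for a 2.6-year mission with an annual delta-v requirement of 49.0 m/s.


dV = rate * years = 49.0 * 2.6
dV = 127.4000 m/s

127.4000 m/s


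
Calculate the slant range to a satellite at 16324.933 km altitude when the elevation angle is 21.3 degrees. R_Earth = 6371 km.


h = 16324.933 km, el = 21.3 deg
d = -R_E*sin(el) + sqrt((R_E*sin(el))^2 + 2*R_E*h + h^2)
d = -6371.0000*sin(0.3717551) + sqrt((6371.0000*0.3632512)^2 + 2*6371.0000*16324.933 + 16324.933^2)
d = 19591.6981 km

19591.6981 km


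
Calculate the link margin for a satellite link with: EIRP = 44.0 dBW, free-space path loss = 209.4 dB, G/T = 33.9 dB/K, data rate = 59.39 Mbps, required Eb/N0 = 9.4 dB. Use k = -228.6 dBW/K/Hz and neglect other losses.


C/N0 = EIRP - FSPL + G/T - k = 44.0 - 209.4 + 33.9 - (-228.6)
C/N0 = 97.1000 dB-Hz
R_b = 59.39 Mbps = 5.939e+07 bps -> 10*log10(R_b) = 77.7371 dB-Hz
Eb/N0 = C/N0 - 10*log10(R_b) = 97.1000 - 77.7371 = 19.3629 dB
Margin = Eb/N0 - Eb/N0_req = 19.3629 - 9.4 = 9.9629 dB (link closes)

9.9629 dB


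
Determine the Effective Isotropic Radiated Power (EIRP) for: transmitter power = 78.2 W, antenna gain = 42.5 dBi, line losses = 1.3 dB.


Pt = 78.2 W = 18.9321 dBW
EIRP = Pt_dBW + Gt - losses = 18.9321 + 42.5 - 1.3 = 60.1321 dBW

60.1321 dBW


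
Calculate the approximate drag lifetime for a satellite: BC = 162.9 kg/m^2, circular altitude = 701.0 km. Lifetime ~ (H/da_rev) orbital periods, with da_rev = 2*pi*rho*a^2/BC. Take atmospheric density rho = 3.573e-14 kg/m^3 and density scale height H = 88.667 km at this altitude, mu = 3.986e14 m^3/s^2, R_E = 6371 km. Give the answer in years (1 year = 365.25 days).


a = R_E + alt = 7072.0000 km = 7.072e+06 m
da_rev = 2*pi*rho*a^2/BC = 2*pi*3.573e-14*(7.072e+06)^2/162.9 = 0.0689249253 m per revolution
N = H/da_rev = 88667.0000 m / 0.0689249253 m = 1.2864287e+06 revolutions
P = 2*pi*sqrt(a^3/mu) = 5918.6764 s
lifetime = N*P = 1.2864287e+06 * 5918.6764 = 7.6139551e+09 s = 88124.4799 days
years = 88124.4799 / 365.25 = 241.2717 years

241.2717 years


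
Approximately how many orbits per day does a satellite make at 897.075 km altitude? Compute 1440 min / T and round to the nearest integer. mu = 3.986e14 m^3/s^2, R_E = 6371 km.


r = 7.268075e+06 m
T = 2*pi*sqrt(r^3/mu) = 6166.5225 s = 102.7754 min
revs/day = 1440 / 102.7754 = 14.0111
Rounded: 14 revolutions per day

14 revolutions per day


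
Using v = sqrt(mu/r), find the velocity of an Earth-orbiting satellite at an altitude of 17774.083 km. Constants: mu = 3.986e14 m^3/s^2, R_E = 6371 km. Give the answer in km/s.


r = R_E + alt = 6371.0 + 17774.083 = 24145.0830 km = 2.4145083e+07 m
v = sqrt(mu/r) = sqrt(3.986e14 / 2.4145083e+07) = 4063.0699 m/s = 4.0631 km/s

4.0631 km/s


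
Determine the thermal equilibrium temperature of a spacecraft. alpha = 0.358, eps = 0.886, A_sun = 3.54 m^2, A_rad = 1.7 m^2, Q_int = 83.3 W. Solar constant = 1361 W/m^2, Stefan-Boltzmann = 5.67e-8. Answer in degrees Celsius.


Numerator = alpha*S*A_sun + Q_int = 0.358*1361*3.54 + 83.3 = 1808.1225 W
Denominator = eps*sigma*A_rad = 0.886*5.67e-8*1.7 = 8.540154e-08 W/K^4
T^4 = 2.1172013e+10 K^4
T = 381.4526 K = 108.3026 C

108.3026 degrees Celsius


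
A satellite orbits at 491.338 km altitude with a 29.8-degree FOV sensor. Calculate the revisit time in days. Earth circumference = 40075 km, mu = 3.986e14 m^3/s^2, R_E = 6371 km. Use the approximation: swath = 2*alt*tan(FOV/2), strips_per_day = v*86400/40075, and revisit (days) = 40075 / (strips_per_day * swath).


swath = 2*491.338*tan(0.2600541) = 261.4699 km
v = sqrt(mu/r) = 7621.3621 m/s = 7.6214 km/s
strips/day = v*86400/40075 = 7.6214*86400/40075 = 16.4313
coverage/day = strips * swath = 16.4313 * 261.4699 = 4296.2985 km
revisit = 40075 / 4296.2985 = 9.3278 days

9.3278 days


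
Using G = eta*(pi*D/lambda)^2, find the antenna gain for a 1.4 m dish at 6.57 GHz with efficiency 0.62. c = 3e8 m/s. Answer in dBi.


lambda = c/f = 3e8 / 6.57e+09 = 0.0456621 m
G = eta*(pi*D/lambda)^2 = 0.62*(pi*1.4/0.0456621)^2
G = 5752.2233 (linear)
G = 10*log10(5752.2233) = 37.5984 dBi

37.5984 dBi


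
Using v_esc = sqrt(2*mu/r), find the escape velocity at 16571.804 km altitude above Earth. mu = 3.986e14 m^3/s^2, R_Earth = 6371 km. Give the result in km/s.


r = 6371.0 + 16571.804 = 22942.8040 km = 2.2942804e+07 m
v_esc = sqrt(2*mu/r) = sqrt(2*3.986e14 / 2.2942804e+07)
v_esc = 5894.6822 m/s = 5.8947 km/s

5.8947 km/s


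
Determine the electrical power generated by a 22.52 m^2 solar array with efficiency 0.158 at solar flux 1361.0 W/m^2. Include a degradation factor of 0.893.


P = area * eta * S * degradation
P = 22.52 * 0.158 * 1361.0 * 0.893
P = 4324.4916 W

4324.4916 W


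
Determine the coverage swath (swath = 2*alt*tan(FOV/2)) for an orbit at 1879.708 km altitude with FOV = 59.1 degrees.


FOV = 59.1 deg = 1.0315 rad
swath = 2 * alt * tan(FOV/2) = 2 * 1879.708 * tan(0.5157448)
swath = 2 * 1879.708 * 0.5669254
swath = 2131.3082 km

2131.3082 km


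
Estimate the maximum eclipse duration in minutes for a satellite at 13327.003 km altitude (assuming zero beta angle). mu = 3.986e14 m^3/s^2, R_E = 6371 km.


r = 19698.0030 km
T = 458.5569 min
Eclipse fraction = arcsin(R_E/r)/pi = arcsin(6371.0000/19698.0030)/pi
= arcsin(0.3234338)/pi = 0.1048373
Eclipse duration = 0.1048373 * 458.5569 = 48.0739 min

48.0739 minutes


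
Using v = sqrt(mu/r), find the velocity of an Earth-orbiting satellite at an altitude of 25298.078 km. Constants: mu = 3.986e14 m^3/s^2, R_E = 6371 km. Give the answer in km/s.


r = R_E + alt = 6371.0 + 25298.078 = 31669.0780 km = 3.1669078e+07 m
v = sqrt(mu/r) = sqrt(3.986e14 / 3.1669078e+07) = 3547.7331 m/s = 3.5477 km/s

3.5477 km/s


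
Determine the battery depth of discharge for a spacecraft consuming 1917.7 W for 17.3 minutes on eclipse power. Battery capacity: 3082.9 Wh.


E_used = P * t / 60 = 1917.7 * 17.3 / 60 = 552.9368 Wh
DOD = E_used / E_total * 100 = 552.9368 / 3082.9 * 100
DOD = 17.9356 %

17.9356 %


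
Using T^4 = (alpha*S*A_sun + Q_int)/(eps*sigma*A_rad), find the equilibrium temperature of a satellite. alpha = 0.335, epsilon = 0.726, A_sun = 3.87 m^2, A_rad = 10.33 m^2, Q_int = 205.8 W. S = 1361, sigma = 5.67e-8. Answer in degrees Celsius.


Numerator = alpha*S*A_sun + Q_int = 0.335*1361*3.87 + 205.8 = 1970.2685 W
Denominator = eps*sigma*A_rad = 0.726*5.67e-8*10.33 = 4.2522619e-07 W/K^4
T^4 = 4.6334598e+09 K^4
T = 260.9014 K = -12.2486 C

-12.2486 degrees Celsius


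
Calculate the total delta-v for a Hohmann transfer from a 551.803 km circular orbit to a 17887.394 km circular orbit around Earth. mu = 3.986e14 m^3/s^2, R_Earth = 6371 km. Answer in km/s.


r1 = 6922.8030 km = 6.922803e+06 m
r2 = 24258.3940 km = 2.4258394e+07 m
dv1 = sqrt(mu/r1)*(sqrt(2*r2/(r1+r2)) - 1) = 1877.1395 m/s
dv2 = sqrt(mu/r2)*(1 - sqrt(2*r1/(r1+r2))) = 1352.4287 m/s
total dv = |dv1| + |dv2| = 1877.1395 + 1352.4287 = 3229.5682 m/s = 3.2296 km/s

3.2296 km/s


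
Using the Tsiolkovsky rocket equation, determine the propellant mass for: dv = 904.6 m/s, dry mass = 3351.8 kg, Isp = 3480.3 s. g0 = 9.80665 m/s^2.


ve = Isp * g0 = 3480.3 * 9.80665 = 34130.083995 m/s
mass ratio = exp(dv/ve) = exp(904.6/34130.083995) = 1.02685884
m_prop = m_dry * (mr - 1) = 3351.8 * (1.02685884 - 1)
m_prop = 90.0255 kg

90.0255 kg


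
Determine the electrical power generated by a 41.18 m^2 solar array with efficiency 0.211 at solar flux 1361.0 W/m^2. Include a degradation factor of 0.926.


P = area * eta * S * degradation
P = 41.18 * 0.211 * 1361.0 * 0.926
P = 10950.5998 W

10950.5998 W


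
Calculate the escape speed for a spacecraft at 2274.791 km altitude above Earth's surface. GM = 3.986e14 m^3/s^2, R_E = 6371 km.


r = 6371.0 + 2274.791 = 8645.7910 km = 8.645791e+06 m
v_esc = sqrt(2*mu/r) = sqrt(2*3.986e14 / 8.645791e+06)
v_esc = 9602.4328 m/s = 9.6024 km/s

9.6024 km/s


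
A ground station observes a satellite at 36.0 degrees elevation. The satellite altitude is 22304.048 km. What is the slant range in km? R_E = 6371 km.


h = 22304.048 km, el = 36.0 deg
d = -R_E*sin(el) + sqrt((R_E*sin(el))^2 + 2*R_E*h + h^2)
d = -6371.0000*sin(0.6283185) + sqrt((6371.0000*0.5877853)^2 + 2*6371.0000*22304.048 + 22304.048^2)
d = 24463.2352 km

24463.2352 km


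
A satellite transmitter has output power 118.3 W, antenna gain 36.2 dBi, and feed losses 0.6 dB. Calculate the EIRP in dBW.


Pt = 118.3 W = 20.7298 dBW
EIRP = Pt_dBW + Gt - losses = 20.7298 + 36.2 - 0.6 = 56.3298 dBW

56.3298 dBW


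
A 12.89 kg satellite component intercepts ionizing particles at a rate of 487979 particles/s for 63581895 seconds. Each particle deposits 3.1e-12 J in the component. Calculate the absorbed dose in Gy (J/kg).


Total energy deposited = rate * time * E_per
  = 487979 * 63581895 * 3.1e-12 = 96.1826 J
Dose = E_total / mass = 96.1826 / 12.89
Dose = 7.4618 Gy

7.4618 Gy


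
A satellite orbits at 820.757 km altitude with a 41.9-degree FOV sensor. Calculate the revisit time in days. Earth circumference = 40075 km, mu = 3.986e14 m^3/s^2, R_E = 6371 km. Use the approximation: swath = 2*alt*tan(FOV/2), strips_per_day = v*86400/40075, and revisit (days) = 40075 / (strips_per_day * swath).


swath = 2*820.757*tan(0.3656465) = 628.4752 km
v = sqrt(mu/r) = 7444.7676 m/s = 7.4448 km/s
strips/day = v*86400/40075 = 7.4448*86400/40075 = 16.0506
coverage/day = strips * swath = 16.0506 * 628.4752 = 10087.4055 km
revisit = 40075 / 10087.4055 = 3.9728 days

3.9728 days


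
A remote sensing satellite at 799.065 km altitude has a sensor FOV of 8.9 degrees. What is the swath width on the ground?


FOV = 8.9 deg = 0.1553343 rad
swath = 2 * alt * tan(FOV/2) = 2 * 799.065 * tan(0.07766715)
swath = 2 * 799.065 * 0.0778237
swath = 124.3724 km

124.3724 km


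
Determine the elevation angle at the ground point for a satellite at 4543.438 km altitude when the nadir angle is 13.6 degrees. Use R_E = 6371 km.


r = R_E + alt = 10914.4380 km
Law of sines in the satellite / Earth-center / ground-point triangle:
  sin(nadir)/R_E = sin(90 + el)/r  =>  cos(el) = (r/R_E)*sin(nadir)
cos(el) = (10914.4380 / 6371.0000) * sin(13.6 deg) = 0.4028322
el = arccos(0.4028322) = 66.2446 deg
(Earth-central angle = 90 - nadir - el = 10.1554 deg)

66.2446 degrees


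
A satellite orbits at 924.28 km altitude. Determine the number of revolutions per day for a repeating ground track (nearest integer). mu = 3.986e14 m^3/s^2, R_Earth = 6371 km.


r = 7.29528e+06 m
T = 2*pi*sqrt(r^3/mu) = 6201.1776 s = 103.3530 min
revs/day = 1440 / 103.3530 = 13.9328
Rounded: 14 revolutions per day

14 revolutions per day


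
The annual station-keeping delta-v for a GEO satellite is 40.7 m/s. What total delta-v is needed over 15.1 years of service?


dV = rate * years = 40.7 * 15.1
dV = 614.5700 m/s

614.5700 m/s


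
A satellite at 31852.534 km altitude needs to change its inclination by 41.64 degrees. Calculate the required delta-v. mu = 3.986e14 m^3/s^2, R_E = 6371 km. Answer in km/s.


r = 38223.5340 km = 3.8223534e+07 m
V = sqrt(mu/r) = 3229.2616 m/s
di = 41.64 deg = 0.7267551 rad
dV = 2*V*sin(di/2) = 2*3229.2616*sin(0.3633776)
dV = 2295.5739 m/s = 2.2956 km/s

2.2956 km/s


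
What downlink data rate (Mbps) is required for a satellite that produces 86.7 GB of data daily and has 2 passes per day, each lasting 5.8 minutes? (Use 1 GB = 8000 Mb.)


total contact time = 2 * 5.8 * 60 = 696.0000 s
data = 86.7 GB = 693600.0000 Mb
rate = 693600.0000 / 696.0000 = 996.5517 Mbps

996.5517 Mbps


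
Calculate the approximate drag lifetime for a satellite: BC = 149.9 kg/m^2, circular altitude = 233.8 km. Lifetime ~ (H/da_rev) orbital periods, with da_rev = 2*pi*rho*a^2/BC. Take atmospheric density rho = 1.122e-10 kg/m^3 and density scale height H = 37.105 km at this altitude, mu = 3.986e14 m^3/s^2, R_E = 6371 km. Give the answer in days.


a = R_E + alt = 6604.8000 km = 6.6048e+06 m
da_rev = 2*pi*rho*a^2/BC = 2*pi*1.122e-10*(6.6048e+06)^2/149.9 = 205.158935 m per revolution
N = H/da_rev = 37105.0000 m / 205.158935 m = 180.8598 revolutions
P = 2*pi*sqrt(a^3/mu) = 5341.9612 s
lifetime = N*P = 180.8598 * 5341.9612 = 966145.9307 s = 11.1822 days

11.1822 days


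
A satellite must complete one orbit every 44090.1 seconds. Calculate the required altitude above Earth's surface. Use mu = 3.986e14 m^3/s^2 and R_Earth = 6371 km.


T = 44090.1 s
r = (mu*T^2/(4*pi^2))^(1/3) = (3.986e14 * 44090.1^2 / (4*pi^2))^(1/3)
r = 2.697449e+07 m = 26974.4900 km
alt = r - R_E = 26974.4900 - 6371 = 20603.4900 km

20603.4900 km


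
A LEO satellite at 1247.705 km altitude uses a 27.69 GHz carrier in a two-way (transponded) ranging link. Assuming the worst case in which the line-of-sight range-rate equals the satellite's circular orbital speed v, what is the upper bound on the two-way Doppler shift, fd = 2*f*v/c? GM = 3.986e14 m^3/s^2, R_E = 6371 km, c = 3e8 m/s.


r = 7.618705e+06 m
v = sqrt(mu/r) = 7233.1599 m/s (worst-case radial velocity)
f = 27.69 GHz = 2.769e+10 Hz
fd = 2*f*v/c = 2*2.769e+10*7233.1599/3.0e+08
fd = 1.3352413e+06 Hz

1.3352e+06 Hz


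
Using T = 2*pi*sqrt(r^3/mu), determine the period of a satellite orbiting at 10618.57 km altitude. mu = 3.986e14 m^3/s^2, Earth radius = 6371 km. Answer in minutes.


r = 16989.5700 km = 1.698957e+07 m
T = 2*pi*sqrt(r^3/mu) = 2*pi*sqrt(4.9039627e+21 / 3.986e14)
T = 22038.6406 s = 367.3107 min

367.3107 minutes


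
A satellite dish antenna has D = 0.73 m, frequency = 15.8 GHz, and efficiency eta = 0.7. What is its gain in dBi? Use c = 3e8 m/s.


lambda = c/f = 3e8 / 1.58e+10 = 0.01898734 m
G = eta*(pi*D/lambda)^2 = 0.7*(pi*0.73/0.01898734)^2
G = 10212.1026 (linear)
G = 10*log10(10212.1026) = 40.0912 dBi

40.0912 dBi


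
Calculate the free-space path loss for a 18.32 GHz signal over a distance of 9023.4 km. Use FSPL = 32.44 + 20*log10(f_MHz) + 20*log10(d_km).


f = 18.32 GHz = 18320.0000 MHz
d = 9023.4 km
FSPL = 32.44 + 20*log10(18320.0000) + 20*log10(9023.4)
FSPL = 32.44 + 85.2585 + 79.1074
FSPL = 196.8059 dB

196.8059 dB


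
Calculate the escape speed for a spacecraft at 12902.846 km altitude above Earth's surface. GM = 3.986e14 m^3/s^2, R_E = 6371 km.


r = 6371.0 + 12902.846 = 19273.8460 km = 1.9273846e+07 m
v_esc = sqrt(2*mu/r) = sqrt(2*3.986e14 / 1.9273846e+07)
v_esc = 6431.3101 m/s = 6.4313 km/s

6.4313 km/s


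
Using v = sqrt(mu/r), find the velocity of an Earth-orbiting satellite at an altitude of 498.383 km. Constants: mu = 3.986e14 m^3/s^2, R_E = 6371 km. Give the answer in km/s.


r = R_E + alt = 6371.0 + 498.383 = 6869.3830 km = 6.869383e+06 m
v = sqrt(mu/r) = sqrt(3.986e14 / 6.869383e+06) = 7617.4530 m/s = 7.6175 km/s

7.6175 km/s


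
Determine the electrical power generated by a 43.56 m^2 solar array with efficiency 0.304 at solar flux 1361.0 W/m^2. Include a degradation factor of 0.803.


P = area * eta * S * degradation
P = 43.56 * 0.304 * 1361.0 * 0.803
P = 14472.2190 W

14472.2190 W


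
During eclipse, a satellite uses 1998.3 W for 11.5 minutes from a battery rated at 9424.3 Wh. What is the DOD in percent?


E_used = P * t / 60 = 1998.3 * 11.5 / 60 = 383.0075 Wh
DOD = E_used / E_total * 100 = 383.0075 / 9424.3 * 100
DOD = 4.0640 %

4.0640 %


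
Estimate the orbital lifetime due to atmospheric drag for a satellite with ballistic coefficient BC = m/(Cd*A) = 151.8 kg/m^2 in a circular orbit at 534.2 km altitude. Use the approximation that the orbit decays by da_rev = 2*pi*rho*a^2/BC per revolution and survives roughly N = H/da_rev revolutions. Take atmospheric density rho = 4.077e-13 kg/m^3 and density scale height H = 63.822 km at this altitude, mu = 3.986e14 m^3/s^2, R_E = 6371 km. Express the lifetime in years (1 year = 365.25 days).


a = R_E + alt = 6905.2000 km = 6.9052e+06 m
da_rev = 2*pi*rho*a^2/BC = 2*pi*4.077e-13*(6.9052e+06)^2/151.8 = 0.80463947 m per revolution
N = H/da_rev = 63822.0000 m / 0.80463947 m = 79317.5110 revolutions
P = 2*pi*sqrt(a^3/mu) = 5710.5194 s
lifetime = N*P = 79317.5110 * 5710.5194 = 4.5294419e+08 s = 5242.4096 days
years = 5242.4096 / 365.25 = 14.3529 years

14.3529 years


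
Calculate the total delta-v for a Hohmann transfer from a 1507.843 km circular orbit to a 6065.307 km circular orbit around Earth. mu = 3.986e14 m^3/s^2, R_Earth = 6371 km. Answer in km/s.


r1 = 7878.8430 km = 7.878843e+06 m
r2 = 12436.3070 km = 1.2436307e+07 m
dv1 = sqrt(mu/r1)*(sqrt(2*r2/(r1+r2)) - 1) = 757.4946 m/s
dv2 = sqrt(mu/r2)*(1 - sqrt(2*r1/(r1+r2))) = 675.3094 m/s
total dv = |dv1| + |dv2| = 757.4946 + 675.3094 = 1432.8040 m/s = 1.4328 km/s

1.4328 km/s


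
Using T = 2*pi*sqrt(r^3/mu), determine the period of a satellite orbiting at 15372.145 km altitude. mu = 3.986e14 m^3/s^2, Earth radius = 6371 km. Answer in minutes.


r = 21743.1450 km = 2.1743145e+07 m
T = 2*pi*sqrt(r^3/mu) = 2*pi*sqrt(1.0279384e+22 / 3.986e14)
T = 31907.6459 s = 531.7941 min

531.7941 minutes


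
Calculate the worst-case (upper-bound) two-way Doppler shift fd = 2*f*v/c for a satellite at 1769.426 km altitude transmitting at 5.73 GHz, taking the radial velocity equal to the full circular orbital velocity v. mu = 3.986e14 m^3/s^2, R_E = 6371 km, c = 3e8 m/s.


r = 8.140426e+06 m
v = sqrt(mu/r) = 6997.5350 m/s (worst-case radial velocity)
f = 5.73 GHz = 5.73e+09 Hz
fd = 2*f*v/c = 2*5.73e+09*6997.5350/3.0e+08
fd = 267305.8379 Hz

267305.8379 Hz


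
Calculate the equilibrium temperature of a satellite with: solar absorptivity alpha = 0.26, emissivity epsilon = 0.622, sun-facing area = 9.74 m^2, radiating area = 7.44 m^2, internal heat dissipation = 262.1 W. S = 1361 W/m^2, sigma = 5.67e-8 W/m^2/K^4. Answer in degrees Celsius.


Numerator = alpha*S*A_sun + Q_int = 0.26*1361*9.74 + 262.1 = 3708.6964 W
Denominator = eps*sigma*A_rad = 0.622*5.67e-8*7.44 = 2.6238946e-07 W/K^4
T^4 = 1.4134319e+10 K^4
T = 344.8012 K = 71.6512 C

71.6512 degrees Celsius


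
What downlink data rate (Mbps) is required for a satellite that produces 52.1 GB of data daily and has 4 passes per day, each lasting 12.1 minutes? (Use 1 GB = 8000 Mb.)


total contact time = 4 * 12.1 * 60 = 2904.0000 s
data = 52.1 GB = 416800.0000 Mb
rate = 416800.0000 / 2904.0000 = 143.5262 Mbps

143.5262 Mbps


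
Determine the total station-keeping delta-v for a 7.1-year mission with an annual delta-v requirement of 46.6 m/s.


dV = rate * years = 46.6 * 7.1
dV = 330.8600 m/s

330.8600 m/s


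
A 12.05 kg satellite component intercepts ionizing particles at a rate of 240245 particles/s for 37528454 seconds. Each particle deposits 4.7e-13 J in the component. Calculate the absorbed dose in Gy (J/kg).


Total energy deposited = rate * time * E_per
  = 240245 * 37528454 * 4.7e-13 = 4.2375 J
Dose = E_total / mass = 4.2375 / 12.05
Dose = 0.3516623 Gy

0.3517 Gy


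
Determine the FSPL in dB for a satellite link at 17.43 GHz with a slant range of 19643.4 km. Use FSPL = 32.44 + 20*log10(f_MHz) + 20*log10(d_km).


f = 17.43 GHz = 17430.0000 MHz
d = 19643.4 km
FSPL = 32.44 + 20*log10(17430.0000) + 20*log10(19643.4)
FSPL = 32.44 + 84.8259 + 85.8643
FSPL = 203.1303 dB

203.1303 dB


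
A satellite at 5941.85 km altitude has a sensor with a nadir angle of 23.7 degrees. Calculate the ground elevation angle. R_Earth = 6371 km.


r = R_E + alt = 12312.8500 km
Law of sines in the satellite / Earth-center / ground-point triangle:
  sin(nadir)/R_E = sin(90 + el)/r  =>  cos(el) = (r/R_E)*sin(nadir)
cos(el) = (12312.8500 / 6371.0000) * sin(23.7 deg) = 0.7768204
el = arccos(0.7768204) = 39.0296 deg
(Earth-central angle = 90 - nadir - el = 27.2704 deg)

39.0296 degrees


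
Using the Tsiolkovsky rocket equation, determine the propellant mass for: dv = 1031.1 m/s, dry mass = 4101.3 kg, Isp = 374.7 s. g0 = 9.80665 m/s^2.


ve = Isp * g0 = 374.7 * 9.80665 = 3674.551755 m/s
mass ratio = exp(dv/ve) = exp(1031.1/3674.551755) = 1.32393141
m_prop = m_dry * (mr - 1) = 4101.3 * (1.32393141 - 1)
m_prop = 1328.5399 kg

1328.5399 kg


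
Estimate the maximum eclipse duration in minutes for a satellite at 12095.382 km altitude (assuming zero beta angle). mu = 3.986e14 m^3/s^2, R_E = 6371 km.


r = 18466.3820 km
T = 416.2293 min
Eclipse fraction = arcsin(R_E/r)/pi = arcsin(6371.0000/18466.3820)/pi
= arcsin(0.3450053)/pi = 0.1121229
Eclipse duration = 0.1121229 * 416.2293 = 46.6688 min

46.6688 minutes


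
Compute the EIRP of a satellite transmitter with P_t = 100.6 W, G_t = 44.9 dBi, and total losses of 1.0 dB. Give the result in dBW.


Pt = 100.6 W = 20.0260 dBW
EIRP = Pt_dBW + Gt - losses = 20.0260 + 44.9 - 1.0 = 63.9260 dBW

63.9260 dBW


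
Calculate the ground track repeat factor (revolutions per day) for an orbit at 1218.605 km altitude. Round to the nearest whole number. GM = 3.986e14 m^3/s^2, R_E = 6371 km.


r = 7.589605e+06 m
T = 2*pi*sqrt(r^3/mu) = 6580.2135 s = 109.6702 min
revs/day = 1440 / 109.6702 = 13.1303
Rounded: 13 revolutions per day

13 revolutions per day


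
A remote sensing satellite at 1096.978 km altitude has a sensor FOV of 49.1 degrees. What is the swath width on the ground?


FOV = 49.1 deg = 0.8569567 rad
swath = 2 * alt * tan(FOV/2) = 2 * 1096.978 * tan(0.4284783)
swath = 2 * 1096.978 * 0.4567806
swath = 1002.1565 km

1002.1565 km


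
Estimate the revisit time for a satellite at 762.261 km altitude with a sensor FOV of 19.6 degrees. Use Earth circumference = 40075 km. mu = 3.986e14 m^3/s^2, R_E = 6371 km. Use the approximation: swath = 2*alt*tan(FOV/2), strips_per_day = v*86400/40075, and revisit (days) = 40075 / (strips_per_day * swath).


swath = 2*762.261*tan(0.1710423) = 263.3307 km
v = sqrt(mu/r) = 7475.2305 m/s = 7.4752 km/s
strips/day = v*86400/40075 = 7.4752*86400/40075 = 16.1163
coverage/day = strips * swath = 16.1163 * 263.3307 = 4243.9108 km
revisit = 40075 / 4243.9108 = 9.4429 days

9.4429 days


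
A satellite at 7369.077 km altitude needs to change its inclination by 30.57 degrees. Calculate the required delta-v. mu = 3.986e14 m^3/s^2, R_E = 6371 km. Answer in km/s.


r = 13740.0770 km = 1.3740077e+07 m
V = sqrt(mu/r) = 5386.0957 m/s
di = 30.57 deg = 0.5335472 rad
dV = 2*V*sin(di/2) = 2*5386.0957*sin(0.2667736)
dV = 2839.7707 m/s = 2.8398 km/s

2.8398 km/s


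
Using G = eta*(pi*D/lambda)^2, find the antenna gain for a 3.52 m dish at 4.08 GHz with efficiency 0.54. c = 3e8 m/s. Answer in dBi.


lambda = c/f = 3e8 / 4.08e+09 = 0.07352941 m
G = eta*(pi*D/lambda)^2 = 0.54*(pi*3.52/0.07352941)^2
G = 12213.9644 (linear)
G = 10*log10(12213.9644) = 40.8686 dBi

40.8686 dBi


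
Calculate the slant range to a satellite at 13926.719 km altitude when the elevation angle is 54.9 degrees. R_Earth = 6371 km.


h = 13926.719 km, el = 54.9 deg
d = -R_E*sin(el) + sqrt((R_E*sin(el))^2 + 2*R_E*h + h^2)
d = -6371.0000*sin(0.9581858) + sqrt((6371.0000*0.8181497)^2 + 2*6371.0000*13926.719 + 13926.719^2)
d = 14751.9665 km

14751.9665 km


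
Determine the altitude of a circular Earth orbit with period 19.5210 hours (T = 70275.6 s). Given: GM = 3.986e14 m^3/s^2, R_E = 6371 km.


T = 70275.6 s
r = (mu*T^2/(4*pi^2))^(1/3) = (3.986e14 * 70275.6^2 / (4*pi^2))^(1/3)
r = 3.6806871e+07 m = 36806.8706 km
alt = r - R_E = 36806.8706 - 6371 = 30435.8706 km

30435.8706 km


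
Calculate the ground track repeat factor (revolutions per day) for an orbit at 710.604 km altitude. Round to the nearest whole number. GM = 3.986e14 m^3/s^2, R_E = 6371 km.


r = 7.081604e+06 m
T = 2*pi*sqrt(r^3/mu) = 5930.7372 s = 98.8456 min
revs/day = 1440 / 98.8456 = 14.5682
Rounded: 15 revolutions per day

15 revolutions per day


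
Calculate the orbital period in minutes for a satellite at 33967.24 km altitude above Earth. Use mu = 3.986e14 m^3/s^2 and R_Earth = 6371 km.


r = 40338.2400 km = 4.033824e+07 m
T = 2*pi*sqrt(r^3/mu) = 2*pi*sqrt(6.5637319e+22 / 3.986e14)
T = 80628.1397 s = 1343.8023 min

1343.8023 minutes


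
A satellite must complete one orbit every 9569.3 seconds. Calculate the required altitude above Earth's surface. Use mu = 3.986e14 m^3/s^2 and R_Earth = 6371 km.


T = 9569.3 s
r = (mu*T^2/(4*pi^2))^(1/3) = (3.986e14 * 9569.3^2 / (4*pi^2))^(1/3)
r = 9.7419516e+06 m = 9741.9516 km
alt = r - R_E = 9741.9516 - 6371 = 3370.9516 km

3370.9516 km


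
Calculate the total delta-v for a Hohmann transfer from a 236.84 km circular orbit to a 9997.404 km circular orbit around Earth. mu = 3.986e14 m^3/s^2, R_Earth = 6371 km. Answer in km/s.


r1 = 6607.8400 km = 6.60784e+06 m
r2 = 16368.4040 km = 1.6368404e+07 m
dv1 = sqrt(mu/r1)*(sqrt(2*r2/(r1+r2)) - 1) = 1504.0648 m/s
dv2 = sqrt(mu/r2)*(1 - sqrt(2*r1/(r1+r2))) = 1192.1769 m/s
total dv = |dv1| + |dv2| = 1504.0648 + 1192.1769 = 2696.2416 m/s = 2.6962 km/s

2.6962 km/s


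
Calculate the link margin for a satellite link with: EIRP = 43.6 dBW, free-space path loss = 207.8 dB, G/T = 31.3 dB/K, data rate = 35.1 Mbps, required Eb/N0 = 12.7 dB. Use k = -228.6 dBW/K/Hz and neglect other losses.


C/N0 = EIRP - FSPL + G/T - k = 43.6 - 207.8 + 31.3 - (-228.6)
C/N0 = 95.7000 dB-Hz
R_b = 35.1 Mbps = 3.51e+07 bps -> 10*log10(R_b) = 75.4531 dB-Hz
Eb/N0 = C/N0 - 10*log10(R_b) = 95.7000 - 75.4531 = 20.2469 dB
Margin = Eb/N0 - Eb/N0_req = 20.2469 - 12.7 = 7.5469 dB (link closes)

7.5469 dB


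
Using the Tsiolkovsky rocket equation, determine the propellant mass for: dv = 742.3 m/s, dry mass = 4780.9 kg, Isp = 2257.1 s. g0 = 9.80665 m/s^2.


ve = Isp * g0 = 2257.1 * 9.80665 = 22134.589715 m/s
mass ratio = exp(dv/ve) = exp(742.3/22134.589715) = 1.03410441
m_prop = m_dry * (mr - 1) = 4780.9 * (1.03410441 - 1)
m_prop = 163.0498 kg

163.0498 kg


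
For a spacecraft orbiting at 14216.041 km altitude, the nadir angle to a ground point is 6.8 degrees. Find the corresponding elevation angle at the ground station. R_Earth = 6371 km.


r = R_E + alt = 20587.0410 km
Law of sines in the satellite / Earth-center / ground-point triangle:
  sin(nadir)/R_E = sin(90 + el)/r  =>  cos(el) = (r/R_E)*sin(nadir)
cos(el) = (20587.0410 / 6371.0000) * sin(6.8 deg) = 0.3826067
el = arccos(0.3826067) = 67.5048 deg
(Earth-central angle = 90 - nadir - el = 15.6952 deg)

67.5048 degrees


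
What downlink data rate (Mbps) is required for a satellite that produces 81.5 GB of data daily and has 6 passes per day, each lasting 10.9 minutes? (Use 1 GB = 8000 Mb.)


total contact time = 6 * 10.9 * 60 = 3924.0000 s
data = 81.5 GB = 652000.0000 Mb
rate = 652000.0000 / 3924.0000 = 166.1570 Mbps

166.1570 Mbps


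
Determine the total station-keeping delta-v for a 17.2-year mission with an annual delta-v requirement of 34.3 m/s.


dV = rate * years = 34.3 * 17.2
dV = 589.9600 m/s

589.9600 m/s


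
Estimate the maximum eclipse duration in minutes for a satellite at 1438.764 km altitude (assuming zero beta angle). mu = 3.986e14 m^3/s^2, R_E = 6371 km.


r = 7809.7640 km
T = 114.4766 min
Eclipse fraction = arcsin(R_E/r)/pi = arcsin(6371.0000/7809.7640)/pi
= arcsin(0.8157737)/pi = 0.3036885
Eclipse duration = 0.3036885 * 114.4766 = 34.7652 min

34.7652 minutes


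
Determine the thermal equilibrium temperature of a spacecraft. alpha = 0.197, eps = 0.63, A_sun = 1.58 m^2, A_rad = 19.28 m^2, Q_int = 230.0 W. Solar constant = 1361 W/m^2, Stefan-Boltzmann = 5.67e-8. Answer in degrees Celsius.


Numerator = alpha*S*A_sun + Q_int = 0.197*1361*1.58 + 230.0 = 653.6249 W
Denominator = eps*sigma*A_rad = 0.63*5.67e-8*19.28 = 6.8870088e-07 W/K^4
T^4 = 9.490693e+08 K^4
T = 175.5191 K = -97.6309 C

-97.6309 degrees Celsius


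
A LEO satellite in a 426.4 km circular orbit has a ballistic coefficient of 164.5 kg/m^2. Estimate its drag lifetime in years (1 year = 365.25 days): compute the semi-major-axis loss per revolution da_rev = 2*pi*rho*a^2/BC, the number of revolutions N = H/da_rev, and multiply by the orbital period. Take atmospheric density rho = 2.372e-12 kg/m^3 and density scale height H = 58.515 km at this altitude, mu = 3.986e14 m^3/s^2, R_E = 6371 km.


a = R_E + alt = 6797.4000 km = 6.7974e+06 m
da_rev = 2*pi*rho*a^2/BC = 2*pi*2.372e-12*(6.7974e+06)^2/164.5 = 4.186145 m per revolution
N = H/da_rev = 58515.0000 m / 4.186145 m = 13978.2532 revolutions
P = 2*pi*sqrt(a^3/mu) = 5577.3187 s
lifetime = N*P = 13978.2532 * 5577.3187 = 7.7961173e+07 s = 902.3284 days
years = 902.3284 / 365.25 = 2.4704 years

2.4704 years


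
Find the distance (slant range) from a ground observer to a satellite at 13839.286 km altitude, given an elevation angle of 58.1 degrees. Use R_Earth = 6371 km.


h = 13839.286 km, el = 58.1 deg
d = -R_E*sin(el) + sqrt((R_E*sin(el))^2 + 2*R_E*h + h^2)
d = -6371.0000*sin(1.0140) + sqrt((6371.0000*0.8489717)^2 + 2*6371.0000*13839.286 + 13839.286^2)
d = 14519.0995 km

14519.0995 km


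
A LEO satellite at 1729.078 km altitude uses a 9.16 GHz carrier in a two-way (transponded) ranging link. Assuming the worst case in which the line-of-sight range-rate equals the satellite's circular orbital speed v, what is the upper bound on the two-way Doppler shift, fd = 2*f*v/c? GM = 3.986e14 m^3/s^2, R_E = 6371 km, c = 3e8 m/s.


r = 8.100078e+06 m
v = sqrt(mu/r) = 7014.9414 m/s (worst-case radial velocity)
f = 9.16 GHz = 9.16e+09 Hz
fd = 2*f*v/c = 2*9.16e+09*7014.9414/3.0e+08
fd = 428379.0874 Hz

428379.0874 Hz


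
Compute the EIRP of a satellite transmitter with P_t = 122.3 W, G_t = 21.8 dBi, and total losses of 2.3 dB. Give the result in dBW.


Pt = 122.3 W = 20.8743 dBW
EIRP = Pt_dBW + Gt - losses = 20.8743 + 21.8 - 2.3 = 40.3743 dBW

40.3743 dBW


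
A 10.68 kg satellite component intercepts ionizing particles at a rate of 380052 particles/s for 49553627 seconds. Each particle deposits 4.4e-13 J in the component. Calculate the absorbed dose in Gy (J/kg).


Total energy deposited = rate * time * E_per
  = 380052 * 49553627 * 4.4e-13 = 8.2865 J
Dose = E_total / mass = 8.2865 / 10.68
Dose = 0.7758895 Gy

0.7759 Gy


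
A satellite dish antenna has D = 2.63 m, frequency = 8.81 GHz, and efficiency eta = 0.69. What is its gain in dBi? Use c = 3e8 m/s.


lambda = c/f = 3e8 / 8.81e+09 = 0.03405221 m
G = eta*(pi*D/lambda)^2 = 0.69*(pi*2.63/0.03405221)^2
G = 40622.7800 (linear)
G = 10*log10(40622.7800) = 46.0877 dBi

46.0877 dBi


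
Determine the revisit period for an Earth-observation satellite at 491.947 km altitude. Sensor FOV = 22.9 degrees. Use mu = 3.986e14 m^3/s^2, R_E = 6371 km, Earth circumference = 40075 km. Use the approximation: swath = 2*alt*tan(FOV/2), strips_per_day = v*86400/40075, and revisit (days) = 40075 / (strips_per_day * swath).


swath = 2*491.947*tan(0.1998402) = 199.2815 km
v = sqrt(mu/r) = 7621.0239 m/s = 7.6210 km/s
strips/day = v*86400/40075 = 7.6210*86400/40075 = 16.4306
coverage/day = strips * swath = 16.4306 * 199.2815 = 3274.3156 km
revisit = 40075 / 3274.3156 = 12.2392 days

12.2392 days


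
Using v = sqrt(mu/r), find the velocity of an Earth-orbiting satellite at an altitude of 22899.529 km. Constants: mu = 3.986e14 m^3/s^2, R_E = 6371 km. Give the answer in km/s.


r = R_E + alt = 6371.0 + 22899.529 = 29270.5290 km = 2.9270529e+07 m
v = sqrt(mu/r) = sqrt(3.986e14 / 2.9270529e+07) = 3690.2294 m/s = 3.6902 km/s

3.6902 km/s


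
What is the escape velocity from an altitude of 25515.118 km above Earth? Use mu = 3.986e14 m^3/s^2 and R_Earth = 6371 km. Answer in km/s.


r = 6371.0 + 25515.118 = 31886.1180 km = 3.1886118e+07 m
v_esc = sqrt(2*mu/r) = sqrt(2*3.986e14 / 3.1886118e+07)
v_esc = 5000.1476 m/s = 5.0001 km/s

5.0001 km/s


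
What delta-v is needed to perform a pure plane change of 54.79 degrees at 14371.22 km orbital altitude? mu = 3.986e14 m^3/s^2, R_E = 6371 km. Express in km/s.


r = 20742.2200 km = 2.074222e+07 m
V = sqrt(mu/r) = 4383.7021 m/s
di = 54.79 deg = 0.9562659 rad
dV = 2*V*sin(di/2) = 2*4383.7021*sin(0.4781329)
dV = 4034.0782 m/s = 4.0341 km/s

4.0341 km/s


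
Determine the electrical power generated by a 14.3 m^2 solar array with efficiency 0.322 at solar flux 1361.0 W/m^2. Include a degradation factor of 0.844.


P = area * eta * S * degradation
P = 14.3 * 0.322 * 1361.0 * 0.844
P = 5289.2303 W

5289.2303 W


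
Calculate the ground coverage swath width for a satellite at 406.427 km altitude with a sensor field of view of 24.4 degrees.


FOV = 24.4 deg = 0.4258603 rad
swath = 2 * alt * tan(FOV/2) = 2 * 406.427 * tan(0.2129302)
swath = 2 * 406.427 * 0.2162077
swath = 175.7453 km

175.7453 km


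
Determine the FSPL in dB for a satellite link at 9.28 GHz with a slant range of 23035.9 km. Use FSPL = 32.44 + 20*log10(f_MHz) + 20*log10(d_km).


f = 9.28 GHz = 9280.0000 MHz
d = 23035.9 km
FSPL = 32.44 + 20*log10(9280.0000) + 20*log10(23035.9)
FSPL = 32.44 + 79.3510 + 87.2481
FSPL = 199.0391 dB

199.0391 dB
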